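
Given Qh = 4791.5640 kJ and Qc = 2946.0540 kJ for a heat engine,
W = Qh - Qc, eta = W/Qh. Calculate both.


W = 4791.5640 - 2946.0540 = 1845.5100 kJ
eta = 1845.5100 / 4791.5640 = 0.3852 = 38.5158%

W = 1845.5100 kJ, eta = 38.5158%


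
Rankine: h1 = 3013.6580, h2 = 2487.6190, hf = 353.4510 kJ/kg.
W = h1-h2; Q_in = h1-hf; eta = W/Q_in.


W = 526.0390 kJ/kg
Q_in = 2660.2070 kJ/kg
eta = 0.1977 = 19.7744%

eta = 19.7744%


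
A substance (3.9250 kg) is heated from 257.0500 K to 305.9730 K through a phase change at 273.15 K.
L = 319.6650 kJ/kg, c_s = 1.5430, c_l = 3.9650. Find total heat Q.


Q1 (sensible, solid) = 3.9250 * 1.5430 * 16.1000 = 97.5060 kJ
Q2 (latent) = 3.9250 * 319.6650 = 1254.6851 kJ
Q3 (sensible, liquid) = 3.9250 * 3.9650 * 32.8230 = 510.8120 kJ
Q_total = 1863.0032 kJ

1863.0032 kJ


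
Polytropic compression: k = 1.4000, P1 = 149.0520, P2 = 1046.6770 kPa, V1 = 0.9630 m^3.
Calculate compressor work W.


(k-1)/k = 0.2857
(P2/P1)^exp = 1.7452
W = 3.5000 * 149.0520 * 0.9630 * (1.7452 - 1) = 374.3830 kJ

374.3830 kJ


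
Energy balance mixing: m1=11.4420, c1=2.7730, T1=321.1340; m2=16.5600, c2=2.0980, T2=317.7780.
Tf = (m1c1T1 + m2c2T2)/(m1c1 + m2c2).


num = 21229.6763
den = 66.4715
Tf = 319.3799 K

319.3799 K


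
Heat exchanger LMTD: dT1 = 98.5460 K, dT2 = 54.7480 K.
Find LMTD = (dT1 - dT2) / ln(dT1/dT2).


dT1/dT2 = 1.8000
ln(dT1/dT2) = 0.5878
LMTD = 43.7980 / 0.5878 = 74.5139 K

74.5139 K


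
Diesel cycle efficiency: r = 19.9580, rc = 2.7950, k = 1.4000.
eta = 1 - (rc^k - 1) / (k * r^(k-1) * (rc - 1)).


r^(k-1) = 3.3117
rc^k = 4.2163
eta = 0.6135 = 61.3525%

61.3525%


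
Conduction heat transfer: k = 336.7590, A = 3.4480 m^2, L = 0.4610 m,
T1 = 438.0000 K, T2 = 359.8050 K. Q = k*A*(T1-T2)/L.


dT = 78.1950 K
Q = 336.7590 * 3.4480 * 78.1950 / 0.4610 = 196953.8737 W

196953.8737 W


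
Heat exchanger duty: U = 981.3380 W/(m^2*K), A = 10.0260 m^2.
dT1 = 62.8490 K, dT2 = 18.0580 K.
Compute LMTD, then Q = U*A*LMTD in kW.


LMTD = 35.9148 K
Q = 981.3380 * 10.0260 * 35.9148 = 353361.8816 W = 353.3619 kW

353.3619 kW


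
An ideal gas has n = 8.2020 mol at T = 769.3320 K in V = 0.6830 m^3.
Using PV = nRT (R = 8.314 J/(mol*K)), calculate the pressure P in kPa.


P = nRT/V = 8.2020 * 8.314 * 769.3320 / 0.6830
= 52461.8477 / 0.6830 = 76810.9044 Pa = 76.8109 kPa

76.8109 kPa


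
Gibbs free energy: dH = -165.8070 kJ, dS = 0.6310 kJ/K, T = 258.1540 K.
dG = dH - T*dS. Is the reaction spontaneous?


T*dS = 258.1540 * 0.6310 = 162.8952 kJ
dG = -165.8070 - 162.8952 = -328.7022 kJ (spontaneous)

dG = -328.7022 kJ, spontaneous


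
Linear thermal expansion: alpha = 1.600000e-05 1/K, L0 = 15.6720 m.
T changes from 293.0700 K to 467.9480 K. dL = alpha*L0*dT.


dT = 174.8780 K
dL = 1.600000e-05 * 15.6720 * 174.8780 = 0.043851 m
L_final = 15.715851 m

dL = 0.043851 m


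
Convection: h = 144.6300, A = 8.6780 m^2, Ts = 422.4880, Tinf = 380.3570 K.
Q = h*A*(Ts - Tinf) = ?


dT = 42.1310 K
Q = 144.6300 * 8.6780 * 42.1310 = 52878.5819 W

52878.5819 W


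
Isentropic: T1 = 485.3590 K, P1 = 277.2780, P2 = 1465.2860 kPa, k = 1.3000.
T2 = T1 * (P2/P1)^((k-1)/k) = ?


(k-1)/k = 0.2308
(P2/P1)^exp = 1.4684
T2 = 485.3590 * 1.4684 = 712.7067 K

712.7067 K


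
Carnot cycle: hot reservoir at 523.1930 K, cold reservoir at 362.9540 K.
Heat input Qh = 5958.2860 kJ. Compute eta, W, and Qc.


eta = 1 - 362.9540/523.1930 = 0.3063
W = 0.3063 * 5958.2860 = 1824.8520 kJ
Qc = 5958.2860 - 1824.8520 = 4133.4340 kJ

eta = 30.6271%, W = 1824.8520 kJ, Qc = 4133.4340 kJ


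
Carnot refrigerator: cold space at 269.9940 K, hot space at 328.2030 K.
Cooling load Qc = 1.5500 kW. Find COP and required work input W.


COP = 269.9940 / 58.2090 = 4.6384
W = 1.5500 / 4.6384 = 0.3342 kW

COP = 4.6384, W = 0.3342 kW


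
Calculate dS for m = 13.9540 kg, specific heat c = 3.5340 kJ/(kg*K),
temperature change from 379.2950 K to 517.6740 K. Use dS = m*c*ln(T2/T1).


T2/T1 = 1.3648
ln(T2/T1) = 0.3110
dS = 13.9540 * 3.5340 * 0.3110 = 15.3380 kJ/K

15.3380 kJ/K


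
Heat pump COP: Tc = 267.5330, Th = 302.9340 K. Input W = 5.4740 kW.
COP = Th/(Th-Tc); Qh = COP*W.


COP = 302.9340 / 35.4010 = 8.5572
Qh = 8.5572 * 5.4740 = 46.8422 kW

COP = 8.5572, Qh = 46.8422 kW


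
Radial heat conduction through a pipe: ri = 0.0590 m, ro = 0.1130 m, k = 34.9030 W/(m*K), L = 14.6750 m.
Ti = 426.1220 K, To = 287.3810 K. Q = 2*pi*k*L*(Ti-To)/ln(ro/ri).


dT = 138.7410 K
ln(ro/ri) = 0.6499
Q = 2*pi*34.9030*14.6750*138.7410 / 0.6499 = 687087.7129 W

687087.7129 W


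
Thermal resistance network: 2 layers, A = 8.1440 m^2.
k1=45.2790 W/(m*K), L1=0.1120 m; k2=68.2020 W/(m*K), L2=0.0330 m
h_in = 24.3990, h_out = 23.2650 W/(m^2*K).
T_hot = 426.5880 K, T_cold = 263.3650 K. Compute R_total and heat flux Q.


R_conv_in = 1/(24.3990*8.1440) = 0.0050
R_1 = 0.1120/(45.2790*8.1440) = 0.0003
R_2 = 0.0330/(68.2020*8.1440) = 5.9413e-05
R_conv_out = 1/(23.2650*8.1440) = 0.0053
R_total = 0.0107 K/W
Q = 163.2230 / 0.0107 = 15292.2305 W

R_total = 0.0107 K/W, Q = 15292.2305 W


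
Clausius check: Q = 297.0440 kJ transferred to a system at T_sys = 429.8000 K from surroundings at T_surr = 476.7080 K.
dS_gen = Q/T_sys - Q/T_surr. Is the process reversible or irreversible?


dS_sys = 297.0440/429.8000 = 0.6911 kJ/K
dS_surr = -297.0440/476.7080 = -0.6231 kJ/K
dS_gen = 0.6911 - 0.6231 = 0.0680 kJ/K (irreversible)

dS_gen = 0.0680 kJ/K, irreversible


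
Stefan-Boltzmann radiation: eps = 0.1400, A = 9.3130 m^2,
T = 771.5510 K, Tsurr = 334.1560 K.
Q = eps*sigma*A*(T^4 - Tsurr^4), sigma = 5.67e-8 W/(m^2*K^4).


T^4 = 3.5437e+11
Tsurr^4 = 1.2468e+10
Q = 0.1400 * 5.67e-8 * 9.3130 * 3.4190e+11 = 25275.7466 W

25275.7466 W


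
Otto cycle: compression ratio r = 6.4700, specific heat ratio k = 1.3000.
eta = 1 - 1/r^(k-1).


r^(k-1) = 1.7509
eta = 1 - 1/1.7509 = 0.4289 = 42.8878%

42.8878%


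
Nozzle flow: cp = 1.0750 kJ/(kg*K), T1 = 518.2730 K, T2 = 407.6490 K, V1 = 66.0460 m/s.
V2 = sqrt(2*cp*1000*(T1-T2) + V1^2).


dT = 110.6240 K
2*cp*1000*dT = 237841.6000
V1^2 = 4362.0741
V2 = sqrt(242203.6741) = 492.1419 m/s

492.1419 m/s


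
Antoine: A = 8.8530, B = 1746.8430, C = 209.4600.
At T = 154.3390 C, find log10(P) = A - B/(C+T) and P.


C+T = 363.7990
B/(C+T) = 4.8017
log10(P) = 8.8530 - 4.8017 = 4.0513
P = 10^4.0513 = 11254.5801 mmHg

11254.5801 mmHg


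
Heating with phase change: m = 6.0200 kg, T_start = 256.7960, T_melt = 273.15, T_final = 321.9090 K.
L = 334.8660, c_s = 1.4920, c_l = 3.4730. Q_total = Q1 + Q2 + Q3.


Q1 (sensible, solid) = 6.0200 * 1.4920 * 16.3540 = 146.8890 kJ
Q2 (latent) = 6.0200 * 334.8660 = 2015.8933 kJ
Q3 (sensible, liquid) = 6.0200 * 3.4730 * 48.7590 = 1019.4268 kJ
Q_total = 3182.2092 kJ

3182.2092 kJ


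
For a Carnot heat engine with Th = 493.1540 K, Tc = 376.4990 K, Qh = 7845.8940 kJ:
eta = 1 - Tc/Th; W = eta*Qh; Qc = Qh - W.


eta = 1 - 376.4990/493.1540 = 0.2365
W = 0.2365 * 7845.8940 = 1855.9370 kJ
Qc = 7845.8940 - 1855.9370 = 5989.9570 kJ

eta = 23.6549%, W = 1855.9370 kJ, Qc = 5989.9570 kJ


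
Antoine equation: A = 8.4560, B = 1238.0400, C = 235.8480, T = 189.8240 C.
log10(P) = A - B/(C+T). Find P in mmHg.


C+T = 425.6720
B/(C+T) = 2.9084
log10(P) = 8.4560 - 2.9084 = 5.5476
P = 10^5.5476 = 352828.3367 mmHg

352828.3367 mmHg


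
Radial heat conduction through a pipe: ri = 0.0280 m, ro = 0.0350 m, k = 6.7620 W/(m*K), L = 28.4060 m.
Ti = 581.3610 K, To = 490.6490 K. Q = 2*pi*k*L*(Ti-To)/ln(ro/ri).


dT = 90.7120 K
ln(ro/ri) = 0.2231
Q = 2*pi*6.7620*28.4060*90.7120 / 0.2231 = 490620.3062 W

490620.3062 W


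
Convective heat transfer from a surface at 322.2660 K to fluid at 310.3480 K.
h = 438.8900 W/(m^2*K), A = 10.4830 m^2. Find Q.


dT = 11.9180 K
Q = 438.8900 * 10.4830 * 11.9180 = 54833.3340 W

54833.3340 W


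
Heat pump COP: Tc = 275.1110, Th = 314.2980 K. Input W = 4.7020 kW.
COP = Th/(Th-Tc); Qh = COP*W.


COP = 314.2980 / 39.1870 = 8.0205
Qh = 8.0205 * 4.7020 = 37.7122 kW

COP = 8.0205, Qh = 37.7122 kW


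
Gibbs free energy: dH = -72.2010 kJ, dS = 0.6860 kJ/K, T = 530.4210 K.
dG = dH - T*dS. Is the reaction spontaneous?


T*dS = 530.4210 * 0.6860 = 363.8688 kJ
dG = -72.2010 - 363.8688 = -436.0698 kJ (spontaneous)

dG = -436.0698 kJ, spontaneous


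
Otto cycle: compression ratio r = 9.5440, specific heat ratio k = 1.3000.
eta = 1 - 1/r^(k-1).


r^(k-1) = 1.9675
eta = 1 - 1/1.9675 = 0.4917 = 49.1746%

49.1746%


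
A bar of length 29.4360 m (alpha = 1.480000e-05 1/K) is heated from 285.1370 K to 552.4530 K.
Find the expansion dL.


dT = 267.3160 K
dL = 1.480000e-05 * 29.4360 * 267.3160 = 0.116457 m
L_final = 29.552457 m

dL = 0.116457 m


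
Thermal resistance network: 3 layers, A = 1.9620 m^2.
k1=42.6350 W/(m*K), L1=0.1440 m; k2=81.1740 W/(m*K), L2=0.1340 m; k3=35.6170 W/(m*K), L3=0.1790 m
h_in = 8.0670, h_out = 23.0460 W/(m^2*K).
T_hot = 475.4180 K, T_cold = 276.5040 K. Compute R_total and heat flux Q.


R_conv_in = 1/(8.0670*1.9620) = 0.0632
R_1 = 0.1440/(42.6350*1.9620) = 0.0017
R_2 = 0.1340/(81.1740*1.9620) = 0.0008
R_3 = 0.1790/(35.6170*1.9620) = 0.0026
R_conv_out = 1/(23.0460*1.9620) = 0.0221
R_total = 0.0904 K/W
Q = 198.9140 / 0.0904 = 2199.8494 W

R_total = 0.0904 K/W, Q = 2199.8494 W


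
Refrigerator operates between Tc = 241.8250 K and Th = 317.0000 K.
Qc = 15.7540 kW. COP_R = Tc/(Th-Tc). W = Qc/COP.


COP = 241.8250 / 75.1750 = 3.2168
W = 15.7540 / 3.2168 = 4.8974 kW

COP = 3.2168, W = 4.8974 kW


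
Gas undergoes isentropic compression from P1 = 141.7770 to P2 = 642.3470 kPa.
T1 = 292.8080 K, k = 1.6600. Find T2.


(k-1)/k = 0.3976
(P2/P1)^exp = 1.8234
T2 = 292.8080 * 1.8234 = 533.9092 K

533.9092 K


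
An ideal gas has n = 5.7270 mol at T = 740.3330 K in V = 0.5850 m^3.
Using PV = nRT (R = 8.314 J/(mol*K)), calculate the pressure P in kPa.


P = nRT/V = 5.7270 * 8.314 * 740.3330 / 0.5850
= 35250.4213 / 0.5850 = 60257.1304 Pa = 60.2571 kPa

60.2571 kPa


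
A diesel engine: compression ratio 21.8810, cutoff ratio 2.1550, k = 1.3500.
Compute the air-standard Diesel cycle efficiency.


r^(k-1) = 2.9446
rc^k = 2.8194
eta = 0.6037 = 60.3736%

60.3736%


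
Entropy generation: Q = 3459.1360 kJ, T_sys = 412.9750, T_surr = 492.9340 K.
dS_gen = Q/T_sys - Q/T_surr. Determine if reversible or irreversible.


dS_sys = 3459.1360/412.9750 = 8.3761 kJ/K
dS_surr = -3459.1360/492.9340 = -7.0174 kJ/K
dS_gen = 8.3761 - 7.0174 = 1.3587 kJ/K (irreversible)

dS_gen = 1.3587 kJ/K, irreversible


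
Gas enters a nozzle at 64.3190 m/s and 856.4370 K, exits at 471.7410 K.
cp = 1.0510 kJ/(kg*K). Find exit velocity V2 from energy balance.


dT = 384.6960 K
2*cp*1000*dT = 808630.9920
V1^2 = 4136.9338
V2 = sqrt(812767.9258) = 901.5364 m/s

901.5364 m/s


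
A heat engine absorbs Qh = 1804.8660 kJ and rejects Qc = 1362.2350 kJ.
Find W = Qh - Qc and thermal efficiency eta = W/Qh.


W = 1804.8660 - 1362.2350 = 442.6310 kJ
eta = 442.6310 / 1804.8660 = 0.2452 = 24.5243%

W = 442.6310 kJ, eta = 24.5243%


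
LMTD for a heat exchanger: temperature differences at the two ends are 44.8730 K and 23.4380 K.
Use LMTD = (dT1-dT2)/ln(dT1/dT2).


dT1/dT2 = 1.9145
ln(dT1/dT2) = 0.6495
LMTD = 21.4350 / 0.6495 = 33.0034 K

33.0034 K


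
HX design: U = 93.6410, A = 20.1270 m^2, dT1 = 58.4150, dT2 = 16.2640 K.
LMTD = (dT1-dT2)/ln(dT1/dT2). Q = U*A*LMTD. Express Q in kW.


LMTD = 32.9660 K
Q = 93.6410 * 20.1270 * 32.9660 = 62131.5151 W = 62.1315 kW

62.1315 kW


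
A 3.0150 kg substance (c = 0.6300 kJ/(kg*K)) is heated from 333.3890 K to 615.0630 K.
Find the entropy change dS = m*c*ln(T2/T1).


T2/T1 = 1.8449
ln(T2/T1) = 0.6124
dS = 3.0150 * 0.6300 * 0.6124 = 1.1633 kJ/K

1.1633 kJ/K


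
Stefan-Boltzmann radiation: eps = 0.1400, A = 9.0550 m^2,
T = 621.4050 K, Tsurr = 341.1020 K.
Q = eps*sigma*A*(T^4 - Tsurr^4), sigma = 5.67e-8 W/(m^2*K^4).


T^4 = 1.4911e+11
Tsurr^4 = 1.3537e+10
Q = 0.1400 * 5.67e-8 * 9.0550 * 1.3557e+11 = 9744.5709 W

9744.5709 W


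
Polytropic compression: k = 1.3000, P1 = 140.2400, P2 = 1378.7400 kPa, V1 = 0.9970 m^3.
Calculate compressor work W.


(k-1)/k = 0.2308
(P2/P1)^exp = 1.6946
W = 4.3333 * 140.2400 * 0.9970 * (1.6946 - 1) = 420.8390 kJ

420.8390 kJ


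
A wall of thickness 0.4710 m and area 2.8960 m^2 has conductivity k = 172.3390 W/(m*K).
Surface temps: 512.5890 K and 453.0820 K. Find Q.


dT = 59.5070 K
Q = 172.3390 * 2.8960 * 59.5070 / 0.4710 = 63056.4149 W

63056.4149 W


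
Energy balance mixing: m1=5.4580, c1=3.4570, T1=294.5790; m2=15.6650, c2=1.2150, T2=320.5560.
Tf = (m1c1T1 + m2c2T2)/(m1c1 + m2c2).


num = 11659.3410
den = 37.9013
Tf = 307.6239 K

307.6239 K


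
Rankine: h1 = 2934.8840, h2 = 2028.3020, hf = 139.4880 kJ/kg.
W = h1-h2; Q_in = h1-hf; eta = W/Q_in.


W = 906.5820 kJ/kg
Q_in = 2795.3960 kJ/kg
eta = 0.3243 = 32.4313%

eta = 32.4313%


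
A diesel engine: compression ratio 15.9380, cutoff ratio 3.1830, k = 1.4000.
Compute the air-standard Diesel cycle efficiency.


r^(k-1) = 3.0267
rc^k = 5.0579
eta = 0.5613 = 56.1320%

56.1320%


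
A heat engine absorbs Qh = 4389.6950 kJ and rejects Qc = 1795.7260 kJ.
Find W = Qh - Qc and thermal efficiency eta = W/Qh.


W = 4389.6950 - 1795.7260 = 2593.9690 kJ
eta = 2593.9690 / 4389.6950 = 0.5909 = 59.0922%

W = 2593.9690 kJ, eta = 59.0922%


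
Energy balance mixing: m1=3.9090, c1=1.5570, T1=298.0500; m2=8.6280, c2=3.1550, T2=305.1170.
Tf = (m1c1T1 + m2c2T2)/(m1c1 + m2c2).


num = 10119.7192
den = 33.3077
Tf = 303.8256 K

303.8256 K


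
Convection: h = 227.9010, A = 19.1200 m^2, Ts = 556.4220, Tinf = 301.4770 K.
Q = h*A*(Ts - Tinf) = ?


dT = 254.9450 K
Q = 227.9010 * 19.1200 * 254.9450 = 1110914.4549 W

1110914.4549 W


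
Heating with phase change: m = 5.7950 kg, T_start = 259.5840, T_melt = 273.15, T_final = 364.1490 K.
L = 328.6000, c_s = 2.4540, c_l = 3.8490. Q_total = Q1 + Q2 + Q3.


Q1 (sensible, solid) = 5.7950 * 2.4540 * 13.5660 = 192.9211 kJ
Q2 (latent) = 5.7950 * 328.6000 = 1904.2370 kJ
Q3 (sensible, liquid) = 5.7950 * 3.8490 * 90.9990 = 2029.7286 kJ
Q_total = 4126.8867 kJ

4126.8867 kJ


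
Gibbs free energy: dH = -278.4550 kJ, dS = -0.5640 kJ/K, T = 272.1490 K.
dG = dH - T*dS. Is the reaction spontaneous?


T*dS = 272.1490 * -0.5640 = -153.4920 kJ
dG = -278.4550 + 153.4920 = -124.9630 kJ (spontaneous)

dG = -124.9630 kJ, spontaneous


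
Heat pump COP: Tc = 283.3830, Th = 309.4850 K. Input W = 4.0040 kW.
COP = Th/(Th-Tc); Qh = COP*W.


COP = 309.4850 / 26.1020 = 11.8568
Qh = 11.8568 * 4.0040 = 47.4744 kW

COP = 11.8568, Qh = 47.4744 kW


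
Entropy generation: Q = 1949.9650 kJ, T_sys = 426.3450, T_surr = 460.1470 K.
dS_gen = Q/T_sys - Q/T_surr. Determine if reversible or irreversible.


dS_sys = 1949.9650/426.3450 = 4.5737 kJ/K
dS_surr = -1949.9650/460.1470 = -4.2377 kJ/K
dS_gen = 4.5737 - 4.2377 = 0.3360 kJ/K (irreversible)

dS_gen = 0.3360 kJ/K, irreversible


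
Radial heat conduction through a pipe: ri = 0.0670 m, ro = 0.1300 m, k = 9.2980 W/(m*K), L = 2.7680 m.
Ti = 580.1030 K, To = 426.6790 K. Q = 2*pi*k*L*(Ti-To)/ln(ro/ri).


dT = 153.4240 K
ln(ro/ri) = 0.6628
Q = 2*pi*9.2980*2.7680*153.4240 / 0.6628 = 37429.9191 W

37429.9191 W


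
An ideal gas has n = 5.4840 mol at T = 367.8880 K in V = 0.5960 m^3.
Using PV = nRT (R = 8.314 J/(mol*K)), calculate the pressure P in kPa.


P = nRT/V = 5.4840 * 8.314 * 367.8880 / 0.5960
= 16773.4766 / 0.5960 = 28143.4172 Pa = 28.1434 kPa

28.1434 kPa


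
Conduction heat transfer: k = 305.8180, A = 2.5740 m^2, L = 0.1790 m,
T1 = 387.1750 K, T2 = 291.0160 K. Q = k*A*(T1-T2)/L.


dT = 96.1590 K
Q = 305.8180 * 2.5740 * 96.1590 / 0.1790 = 422871.5753 W

422871.5753 W


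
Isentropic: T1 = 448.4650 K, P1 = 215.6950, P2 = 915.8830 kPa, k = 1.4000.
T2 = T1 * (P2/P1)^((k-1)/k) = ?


(k-1)/k = 0.2857
(P2/P1)^exp = 1.5116
T2 = 448.4650 * 1.5116 = 677.8867 K

677.8867 K


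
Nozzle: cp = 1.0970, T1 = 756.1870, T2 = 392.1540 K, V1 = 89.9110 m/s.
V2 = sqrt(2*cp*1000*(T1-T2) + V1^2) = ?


dT = 364.0330 K
2*cp*1000*dT = 798688.4020
V1^2 = 8083.9879
V2 = sqrt(806772.3899) = 898.2051 m/s

898.2051 m/s


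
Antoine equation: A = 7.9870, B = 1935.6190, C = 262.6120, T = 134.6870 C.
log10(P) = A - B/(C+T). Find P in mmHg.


C+T = 397.2990
B/(C+T) = 4.8719
log10(P) = 7.9870 - 4.8719 = 3.1151
P = 10^3.1151 = 1303.3309 mmHg

1303.3309 mmHg


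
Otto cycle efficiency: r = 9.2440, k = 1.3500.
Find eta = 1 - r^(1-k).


r^(k-1) = 2.1780
eta = 1 - 1/2.1780 = 0.5409 = 54.0856%

54.0856%


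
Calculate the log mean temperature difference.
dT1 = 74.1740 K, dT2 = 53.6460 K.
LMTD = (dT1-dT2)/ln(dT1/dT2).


dT1/dT2 = 1.3827
ln(dT1/dT2) = 0.3240
LMTD = 20.5280 / 0.3240 = 63.3567 K

63.3567 K


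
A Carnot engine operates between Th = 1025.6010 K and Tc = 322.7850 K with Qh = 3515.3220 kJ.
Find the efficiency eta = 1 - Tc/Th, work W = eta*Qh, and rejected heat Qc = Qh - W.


eta = 1 - 322.7850/1025.6010 = 0.6853
W = 0.6853 * 3515.3220 = 2408.9529 kJ
Qc = 3515.3220 - 2408.9529 = 1106.3691 kJ

eta = 68.5272%, W = 2408.9529 kJ, Qc = 1106.3691 kJ


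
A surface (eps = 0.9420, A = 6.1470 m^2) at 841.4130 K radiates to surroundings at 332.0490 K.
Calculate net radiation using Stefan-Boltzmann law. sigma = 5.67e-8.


T^4 = 5.0123e+11
Tsurr^4 = 1.2157e+10
Q = 0.9420 * 5.67e-8 * 6.1470 * 4.8907e+11 = 160572.4788 W

160572.4788 W


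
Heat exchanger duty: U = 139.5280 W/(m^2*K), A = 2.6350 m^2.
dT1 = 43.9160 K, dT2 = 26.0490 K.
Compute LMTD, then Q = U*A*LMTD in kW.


LMTD = 34.2084 K
Q = 139.5280 * 2.6350 * 34.2084 = 12576.9157 W = 12.5769 kW

12.5769 kW


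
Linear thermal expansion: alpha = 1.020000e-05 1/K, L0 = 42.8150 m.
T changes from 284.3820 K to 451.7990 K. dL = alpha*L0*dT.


dT = 167.4170 K
dL = 1.020000e-05 * 42.8150 * 167.4170 = 0.073113 m
L_final = 42.888113 m

dL = 0.073113 m


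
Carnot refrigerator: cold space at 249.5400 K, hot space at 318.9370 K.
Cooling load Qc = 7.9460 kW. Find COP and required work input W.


COP = 249.5400 / 69.3970 = 3.5958
W = 7.9460 / 3.5958 = 2.2098 kW

COP = 3.5958, W = 2.2098 kW


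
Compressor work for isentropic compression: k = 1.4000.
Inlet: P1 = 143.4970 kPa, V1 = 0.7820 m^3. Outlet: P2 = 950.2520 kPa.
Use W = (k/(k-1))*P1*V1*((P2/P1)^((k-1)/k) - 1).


(k-1)/k = 0.2857
(P2/P1)^exp = 1.7162
W = 3.5000 * 143.4970 * 0.7820 * (1.7162 - 1) = 281.2922 kJ

281.2922 kJ


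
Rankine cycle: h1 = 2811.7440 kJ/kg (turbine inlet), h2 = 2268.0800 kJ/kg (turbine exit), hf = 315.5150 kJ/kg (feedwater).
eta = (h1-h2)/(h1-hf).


W = 543.6640 kJ/kg
Q_in = 2496.2290 kJ/kg
eta = 0.2178 = 21.7794%

eta = 21.7794%


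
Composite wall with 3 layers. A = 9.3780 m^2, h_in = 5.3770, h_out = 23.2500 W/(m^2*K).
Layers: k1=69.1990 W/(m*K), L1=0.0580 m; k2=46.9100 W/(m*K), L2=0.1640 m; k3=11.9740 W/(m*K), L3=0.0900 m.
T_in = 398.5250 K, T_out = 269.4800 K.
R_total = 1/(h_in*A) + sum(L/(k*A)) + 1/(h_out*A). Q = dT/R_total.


R_conv_in = 1/(5.3770*9.3780) = 0.0198
R_1 = 0.0580/(69.1990*9.3780) = 8.9375e-05
R_2 = 0.1640/(46.9100*9.3780) = 0.0004
R_3 = 0.0900/(11.9740*9.3780) = 0.0008
R_conv_out = 1/(23.2500*9.3780) = 0.0046
R_total = 0.0257 K/W
Q = 129.0450 / 0.0257 = 5024.8763 W

R_total = 0.0257 K/W, Q = 5024.8763 W


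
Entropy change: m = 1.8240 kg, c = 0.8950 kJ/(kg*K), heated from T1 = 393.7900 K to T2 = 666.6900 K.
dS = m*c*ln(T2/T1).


T2/T1 = 1.6930
ln(T2/T1) = 0.5265
dS = 1.8240 * 0.8950 * 0.5265 = 0.8595 kJ/K

0.8595 kJ/K


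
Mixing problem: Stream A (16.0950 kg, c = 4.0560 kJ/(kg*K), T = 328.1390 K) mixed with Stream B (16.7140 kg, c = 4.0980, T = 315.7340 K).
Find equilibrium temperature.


num = 43047.2228
den = 133.7753
Tf = 321.7875 K

321.7875 K


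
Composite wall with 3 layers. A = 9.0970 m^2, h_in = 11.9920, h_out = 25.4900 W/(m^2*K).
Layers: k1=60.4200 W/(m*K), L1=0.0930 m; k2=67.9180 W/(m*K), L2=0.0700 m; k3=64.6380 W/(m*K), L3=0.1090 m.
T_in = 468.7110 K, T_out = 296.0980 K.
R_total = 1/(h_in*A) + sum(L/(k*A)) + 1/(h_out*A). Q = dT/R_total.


R_conv_in = 1/(11.9920*9.0970) = 0.0092
R_1 = 0.0930/(60.4200*9.0970) = 0.0002
R_2 = 0.0700/(67.9180*9.0970) = 0.0001
R_3 = 0.1090/(64.6380*9.0970) = 0.0002
R_conv_out = 1/(25.4900*9.0970) = 0.0043
R_total = 0.0139 K/W
Q = 172.6130 / 0.0139 = 12376.3209 W

R_total = 0.0139 K/W, Q = 12376.3209 W


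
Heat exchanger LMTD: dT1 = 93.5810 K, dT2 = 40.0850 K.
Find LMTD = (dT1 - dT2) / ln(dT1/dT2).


dT1/dT2 = 2.3346
ln(dT1/dT2) = 0.8478
LMTD = 53.4960 / 0.8478 = 63.0979 K

63.0979 K


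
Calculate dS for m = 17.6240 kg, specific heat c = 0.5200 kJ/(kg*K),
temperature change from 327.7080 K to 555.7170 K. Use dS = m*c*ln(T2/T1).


T2/T1 = 1.6958
ln(T2/T1) = 0.5281
dS = 17.6240 * 0.5200 * 0.5281 = 4.8401 kJ/K

4.8401 kJ/K


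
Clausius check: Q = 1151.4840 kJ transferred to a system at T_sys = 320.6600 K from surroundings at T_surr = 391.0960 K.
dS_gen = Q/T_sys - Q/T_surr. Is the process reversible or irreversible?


dS_sys = 1151.4840/320.6600 = 3.5910 kJ/K
dS_surr = -1151.4840/391.0960 = -2.9442 kJ/K
dS_gen = 3.5910 - 2.9442 = 0.6467 kJ/K (irreversible)

dS_gen = 0.6467 kJ/K, irreversible


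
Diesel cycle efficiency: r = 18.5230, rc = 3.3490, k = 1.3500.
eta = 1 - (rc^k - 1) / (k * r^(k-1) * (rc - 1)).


r^(k-1) = 2.7778
rc^k = 5.1125
eta = 0.5331 = 53.3133%

53.3133%


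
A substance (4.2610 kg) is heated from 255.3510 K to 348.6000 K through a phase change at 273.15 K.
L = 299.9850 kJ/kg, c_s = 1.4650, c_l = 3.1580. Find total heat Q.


Q1 (sensible, solid) = 4.2610 * 1.4650 * 17.7990 = 111.1079 kJ
Q2 (latent) = 4.2610 * 299.9850 = 1278.2361 kJ
Q3 (sensible, liquid) = 4.2610 * 3.1580 * 75.4500 = 1015.2732 kJ
Q_total = 2404.6171 kJ

2404.6171 kJ


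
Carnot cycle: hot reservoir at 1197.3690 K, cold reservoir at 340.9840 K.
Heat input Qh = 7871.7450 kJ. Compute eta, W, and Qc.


eta = 1 - 340.9840/1197.3690 = 0.7152
W = 0.7152 * 7871.7450 = 5630.0475 kJ
Qc = 7871.7450 - 5630.0475 = 2241.6975 kJ

eta = 71.5222%, W = 5630.0475 kJ, Qc = 2241.6975 kJ


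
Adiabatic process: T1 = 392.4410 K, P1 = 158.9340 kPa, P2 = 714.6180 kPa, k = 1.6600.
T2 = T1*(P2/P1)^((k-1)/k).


(k-1)/k = 0.3976
(P2/P1)^exp = 1.8179
T2 = 392.4410 * 1.8179 = 713.4180 K

713.4180 K


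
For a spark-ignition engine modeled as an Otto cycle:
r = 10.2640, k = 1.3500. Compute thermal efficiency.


r^(k-1) = 2.2592
eta = 1 - 1/2.2592 = 0.5574 = 55.7372%

55.7372%


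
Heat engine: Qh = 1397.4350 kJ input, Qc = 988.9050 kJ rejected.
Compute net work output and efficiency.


W = 1397.4350 - 988.9050 = 408.5300 kJ
eta = 408.5300 / 1397.4350 = 0.2923 = 29.2343%

W = 408.5300 kJ, eta = 29.2343%


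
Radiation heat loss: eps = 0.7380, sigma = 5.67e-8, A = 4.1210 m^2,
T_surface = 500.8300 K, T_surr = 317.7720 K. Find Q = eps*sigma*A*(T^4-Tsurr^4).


T^4 = 6.2916e+10
Tsurr^4 = 1.0197e+10
Q = 0.7380 * 5.67e-8 * 4.1210 * 5.2719e+10 = 9090.9946 W

9090.9946 W


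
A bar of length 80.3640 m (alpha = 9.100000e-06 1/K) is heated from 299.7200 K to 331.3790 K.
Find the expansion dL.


dT = 31.6590 K
dL = 9.100000e-06 * 80.3640 * 31.6590 = 0.023153 m
L_final = 80.387153 m

dL = 0.023153 m


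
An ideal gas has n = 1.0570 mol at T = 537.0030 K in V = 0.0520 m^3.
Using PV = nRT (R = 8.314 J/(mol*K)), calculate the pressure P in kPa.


P = nRT/V = 1.0570 * 8.314 * 537.0030 / 0.0520
= 4719.1276 / 0.0520 = 90752.4536 Pa = 90.7525 kPa

90.7525 kPa


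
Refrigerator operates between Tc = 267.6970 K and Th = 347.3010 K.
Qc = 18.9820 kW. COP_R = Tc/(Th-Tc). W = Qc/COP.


COP = 267.6970 / 79.6040 = 3.3629
W = 18.9820 / 3.3629 = 5.6446 kW

COP = 3.3629, W = 5.6446 kW


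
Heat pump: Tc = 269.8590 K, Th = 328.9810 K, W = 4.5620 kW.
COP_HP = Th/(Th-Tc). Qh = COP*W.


COP = 328.9810 / 59.1220 = 5.5644
Qh = 5.5644 * 4.5620 = 25.3850 kW

COP = 5.5644, Qh = 25.3850 kW


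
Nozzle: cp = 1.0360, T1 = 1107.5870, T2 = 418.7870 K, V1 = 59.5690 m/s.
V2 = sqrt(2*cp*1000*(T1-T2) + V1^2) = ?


dT = 688.8000 K
2*cp*1000*dT = 1427193.6000
V1^2 = 3548.4658
V2 = sqrt(1430742.0658) = 1196.1363 m/s

1196.1363 m/s


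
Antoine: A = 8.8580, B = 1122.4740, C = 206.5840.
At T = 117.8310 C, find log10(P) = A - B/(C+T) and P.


C+T = 324.4150
B/(C+T) = 3.4600
log10(P) = 8.8580 - 3.4600 = 5.3980
P = 10^5.3980 = 250037.9080 mmHg

250037.9080 mmHg


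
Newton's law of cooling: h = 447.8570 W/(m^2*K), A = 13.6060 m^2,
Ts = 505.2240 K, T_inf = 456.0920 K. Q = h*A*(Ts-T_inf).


dT = 49.1320 K
Q = 447.8570 * 13.6060 * 49.1320 = 299387.9223 W

299387.9223 W


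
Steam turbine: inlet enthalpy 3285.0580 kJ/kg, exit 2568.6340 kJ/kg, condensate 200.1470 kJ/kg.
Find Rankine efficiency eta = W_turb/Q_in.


W = 716.4240 kJ/kg
Q_in = 3084.9110 kJ/kg
eta = 0.2322 = 23.2235%

eta = 23.2235%


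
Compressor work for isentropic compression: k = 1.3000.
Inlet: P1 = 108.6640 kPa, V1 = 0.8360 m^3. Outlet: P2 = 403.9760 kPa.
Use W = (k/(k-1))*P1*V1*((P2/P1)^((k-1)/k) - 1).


(k-1)/k = 0.2308
(P2/P1)^exp = 1.3539
W = 4.3333 * 108.6640 * 0.8360 * (1.3539 - 1) = 139.3313 kJ

139.3313 kJ


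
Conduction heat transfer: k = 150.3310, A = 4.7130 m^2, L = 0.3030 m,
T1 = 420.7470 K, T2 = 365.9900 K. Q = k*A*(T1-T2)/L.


dT = 54.7570 K
Q = 150.3310 * 4.7130 * 54.7570 / 0.3030 = 128039.2153 W

128039.2153 W


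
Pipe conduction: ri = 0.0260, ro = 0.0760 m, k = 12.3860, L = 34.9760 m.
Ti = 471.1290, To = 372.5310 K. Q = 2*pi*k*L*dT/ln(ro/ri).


dT = 98.5980 K
ln(ro/ri) = 1.0726
Q = 2*pi*12.3860*34.9760*98.5980 / 1.0726 = 250205.2951 W

250205.2951 W


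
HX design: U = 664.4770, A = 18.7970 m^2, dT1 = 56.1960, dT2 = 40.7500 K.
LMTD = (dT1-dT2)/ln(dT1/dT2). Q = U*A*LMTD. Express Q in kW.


LMTD = 48.0600 K
Q = 664.4770 * 18.7970 * 48.0600 = 600278.1235 W = 600.2781 kW

600.2781 kW


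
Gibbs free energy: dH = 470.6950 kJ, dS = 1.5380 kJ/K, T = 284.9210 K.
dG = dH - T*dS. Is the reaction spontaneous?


T*dS = 284.9210 * 1.5380 = 438.2085 kJ
dG = 470.6950 - 438.2085 = 32.4865 kJ (non-spontaneous)

dG = 32.4865 kJ, non-spontaneous


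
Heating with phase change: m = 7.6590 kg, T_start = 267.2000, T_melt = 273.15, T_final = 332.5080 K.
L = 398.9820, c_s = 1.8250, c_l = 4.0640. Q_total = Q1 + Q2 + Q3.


Q1 (sensible, solid) = 7.6590 * 1.8250 * 5.9500 = 83.1672 kJ
Q2 (latent) = 7.6590 * 398.9820 = 3055.8031 kJ
Q3 (sensible, liquid) = 7.6590 * 4.0640 * 59.3580 = 1847.5876 kJ
Q_total = 4986.5579 kJ

4986.5579 kJ


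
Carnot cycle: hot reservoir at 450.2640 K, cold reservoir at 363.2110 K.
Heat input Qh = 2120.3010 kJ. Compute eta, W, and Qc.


eta = 1 - 363.2110/450.2640 = 0.1933
W = 0.1933 * 2120.3010 = 409.9341 kJ
Qc = 2120.3010 - 409.9341 = 1710.3669 kJ

eta = 19.3338%, W = 409.9341 kJ, Qc = 1710.3669 kJ


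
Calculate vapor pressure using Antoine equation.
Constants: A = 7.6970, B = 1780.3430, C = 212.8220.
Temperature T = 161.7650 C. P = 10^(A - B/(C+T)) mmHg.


C+T = 374.5870
B/(C+T) = 4.7528
log10(P) = 7.6970 - 4.7528 = 2.9442
P = 10^2.9442 = 879.3955 mmHg

879.3955 mmHg


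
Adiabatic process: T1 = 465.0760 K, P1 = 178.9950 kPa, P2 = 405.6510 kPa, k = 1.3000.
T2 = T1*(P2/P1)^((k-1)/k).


(k-1)/k = 0.2308
(P2/P1)^exp = 1.2078
T2 = 465.0760 * 1.2078 = 561.7188 K

561.7188 K


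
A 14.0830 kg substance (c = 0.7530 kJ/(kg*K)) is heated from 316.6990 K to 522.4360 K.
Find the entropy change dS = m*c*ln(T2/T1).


T2/T1 = 1.6496
ln(T2/T1) = 0.5006
dS = 14.0830 * 0.7530 * 0.5006 = 5.3081 kJ/K

5.3081 kJ/K


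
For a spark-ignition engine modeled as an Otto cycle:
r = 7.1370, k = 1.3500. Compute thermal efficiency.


r^(k-1) = 1.9894
eta = 1 - 1/1.9894 = 0.4973 = 49.7346%

49.7346%


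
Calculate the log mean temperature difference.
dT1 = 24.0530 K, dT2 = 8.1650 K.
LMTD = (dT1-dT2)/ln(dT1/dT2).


dT1/dT2 = 2.9459
ln(dT1/dT2) = 1.0804
LMTD = 15.8880 / 1.0804 = 14.7056 K

14.7056 K


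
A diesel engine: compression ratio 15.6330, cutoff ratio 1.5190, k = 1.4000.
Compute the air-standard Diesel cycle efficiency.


r^(k-1) = 3.0034
rc^k = 1.7955
eta = 0.6355 = 63.5483%

63.5483%


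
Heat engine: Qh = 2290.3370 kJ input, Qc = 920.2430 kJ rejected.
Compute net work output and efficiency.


W = 2290.3370 - 920.2430 = 1370.0940 kJ
eta = 1370.0940 / 2290.3370 = 0.5982 = 59.8206%

W = 1370.0940 kJ, eta = 59.8206%


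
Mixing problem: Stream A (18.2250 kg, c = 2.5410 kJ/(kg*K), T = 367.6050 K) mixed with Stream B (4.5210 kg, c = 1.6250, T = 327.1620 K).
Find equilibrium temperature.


num = 19427.2230
den = 53.6564
Tf = 362.0675 K

362.0675 K


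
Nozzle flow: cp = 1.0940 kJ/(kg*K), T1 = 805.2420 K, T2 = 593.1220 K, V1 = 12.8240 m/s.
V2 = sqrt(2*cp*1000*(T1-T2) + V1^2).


dT = 212.1200 K
2*cp*1000*dT = 464118.5600
V1^2 = 164.4550
V2 = sqrt(464283.0150) = 681.3832 m/s

681.3832 m/s


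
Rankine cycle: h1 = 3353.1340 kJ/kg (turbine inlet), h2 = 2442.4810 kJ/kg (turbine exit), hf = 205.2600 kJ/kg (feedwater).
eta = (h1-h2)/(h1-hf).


W = 910.6530 kJ/kg
Q_in = 3147.8740 kJ/kg
eta = 0.2893 = 28.9291%

eta = 28.9291%


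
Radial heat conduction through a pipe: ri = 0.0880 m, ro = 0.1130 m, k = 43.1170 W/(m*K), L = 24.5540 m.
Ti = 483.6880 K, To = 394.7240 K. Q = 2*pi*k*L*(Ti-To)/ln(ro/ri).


dT = 88.9640 K
ln(ro/ri) = 0.2501
Q = 2*pi*43.1170*24.5540*88.9640 / 0.2501 = 2366662.6344 W

2366662.6344 W


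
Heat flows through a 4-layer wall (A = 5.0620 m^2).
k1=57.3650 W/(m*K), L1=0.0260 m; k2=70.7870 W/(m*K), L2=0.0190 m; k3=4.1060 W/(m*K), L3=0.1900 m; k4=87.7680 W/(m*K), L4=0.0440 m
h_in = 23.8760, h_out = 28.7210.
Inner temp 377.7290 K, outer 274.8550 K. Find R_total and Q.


R_conv_in = 1/(23.8760*5.0620) = 0.0083
R_1 = 0.0260/(57.3650*5.0620) = 8.9537e-05
R_2 = 0.0190/(70.7870*5.0620) = 5.3025e-05
R_3 = 0.1900/(4.1060*5.0620) = 0.0091
R_4 = 0.0440/(87.7680*5.0620) = 9.9036e-05
R_conv_out = 1/(28.7210*5.0620) = 0.0069
R_total = 0.0245 K/W
Q = 102.8740 / 0.0245 = 4192.9037 W

R_total = 0.0245 K/W, Q = 4192.9037 W


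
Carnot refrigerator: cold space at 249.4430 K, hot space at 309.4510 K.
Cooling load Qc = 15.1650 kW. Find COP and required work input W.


COP = 249.4430 / 60.0080 = 4.1568
W = 15.1650 / 4.1568 = 3.6482 kW

COP = 4.1568, W = 3.6482 kW


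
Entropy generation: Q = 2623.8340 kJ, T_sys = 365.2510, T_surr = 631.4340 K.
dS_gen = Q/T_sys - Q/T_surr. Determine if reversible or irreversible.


dS_sys = 2623.8340/365.2510 = 7.1836 kJ/K
dS_surr = -2623.8340/631.4340 = -4.1554 kJ/K
dS_gen = 7.1836 - 4.1554 = 3.0283 kJ/K (irreversible)

dS_gen = 3.0283 kJ/K, irreversible


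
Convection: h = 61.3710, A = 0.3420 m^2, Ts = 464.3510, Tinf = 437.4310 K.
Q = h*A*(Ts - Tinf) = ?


dT = 26.9200 K
Q = 61.3710 * 0.3420 * 26.9200 = 565.0207 W

565.0207 W


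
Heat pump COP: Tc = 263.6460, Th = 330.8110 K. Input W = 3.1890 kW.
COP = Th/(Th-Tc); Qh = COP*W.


COP = 330.8110 / 67.1650 = 4.9253
Qh = 4.9253 * 3.1890 = 15.7069 kW

COP = 4.9253, Qh = 15.7069 kW


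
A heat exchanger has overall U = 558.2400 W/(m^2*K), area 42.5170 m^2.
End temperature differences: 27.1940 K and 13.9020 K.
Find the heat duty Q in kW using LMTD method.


LMTD = 19.8103 K
Q = 558.2400 * 42.5170 * 19.8103 = 470191.6451 W = 470.1916 kW

470.1916 kW


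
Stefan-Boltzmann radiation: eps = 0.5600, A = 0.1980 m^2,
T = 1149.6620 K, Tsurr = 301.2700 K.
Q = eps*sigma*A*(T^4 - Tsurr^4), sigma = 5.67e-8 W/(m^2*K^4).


T^4 = 1.7470e+12
Tsurr^4 = 8.2380e+09
Q = 0.5600 * 5.67e-8 * 0.1980 * 1.7387e+12 = 10931.1072 W

10931.1072 W


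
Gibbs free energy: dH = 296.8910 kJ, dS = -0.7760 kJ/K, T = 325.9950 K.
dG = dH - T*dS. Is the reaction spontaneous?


T*dS = 325.9950 * -0.7760 = -252.9721 kJ
dG = 296.8910 + 252.9721 = 549.8631 kJ (non-spontaneous)

dG = 549.8631 kJ, non-spontaneous


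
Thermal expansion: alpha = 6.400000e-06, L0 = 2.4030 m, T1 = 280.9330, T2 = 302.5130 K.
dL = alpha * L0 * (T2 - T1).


dT = 21.5800 K
dL = 6.400000e-06 * 2.4030 * 21.5800 = 0.000332 m
L_final = 2.403332 m

dL = 0.000332 m


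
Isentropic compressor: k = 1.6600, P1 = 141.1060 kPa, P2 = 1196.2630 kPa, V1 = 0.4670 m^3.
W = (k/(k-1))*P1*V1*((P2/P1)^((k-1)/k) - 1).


(k-1)/k = 0.3976
(P2/P1)^exp = 2.3392
W = 2.5152 * 141.1060 * 0.4670 * (2.3392 - 1) = 221.9660 kJ

221.9660 kJ


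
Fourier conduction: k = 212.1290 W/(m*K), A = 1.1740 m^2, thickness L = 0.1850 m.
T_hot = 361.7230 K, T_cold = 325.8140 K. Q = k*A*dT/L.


dT = 35.9090 K
Q = 212.1290 * 1.1740 * 35.9090 / 0.1850 = 48339.2295 W

48339.2295 W


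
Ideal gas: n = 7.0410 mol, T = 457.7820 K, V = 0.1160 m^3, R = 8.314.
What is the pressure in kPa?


P = nRT/V = 7.0410 * 8.314 * 457.7820 / 0.1160
= 26798.0428 / 0.1160 = 231017.6105 Pa = 231.0176 kPa

231.0176 kPa


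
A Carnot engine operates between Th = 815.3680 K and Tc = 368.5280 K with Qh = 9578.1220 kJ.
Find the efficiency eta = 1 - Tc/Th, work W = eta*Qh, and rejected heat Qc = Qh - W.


eta = 1 - 368.5280/815.3680 = 0.5480
W = 0.5480 * 9578.1220 = 5249.0262 kJ
Qc = 9578.1220 - 5249.0262 = 4329.0958 kJ

eta = 54.8022%, W = 5249.0262 kJ, Qc = 4329.0958 kJ


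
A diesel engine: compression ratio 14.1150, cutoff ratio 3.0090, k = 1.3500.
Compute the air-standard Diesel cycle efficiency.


r^(k-1) = 2.5257
rc^k = 4.4246
eta = 0.5001 = 50.0078%

50.0078%


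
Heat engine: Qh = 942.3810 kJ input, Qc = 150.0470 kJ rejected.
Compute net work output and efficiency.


W = 942.3810 - 150.0470 = 792.3340 kJ
eta = 792.3340 / 942.3810 = 0.8408 = 84.0779%

W = 792.3340 kJ, eta = 84.0779%


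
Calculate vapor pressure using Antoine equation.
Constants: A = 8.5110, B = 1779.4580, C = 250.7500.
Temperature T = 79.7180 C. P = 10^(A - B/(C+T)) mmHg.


C+T = 330.4680
B/(C+T) = 5.3847
log10(P) = 8.5110 - 5.3847 = 3.1263
P = 10^3.1263 = 1337.6406 mmHg

1337.6406 mmHg


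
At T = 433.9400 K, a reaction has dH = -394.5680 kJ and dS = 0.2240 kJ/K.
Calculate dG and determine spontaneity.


T*dS = 433.9400 * 0.2240 = 97.2026 kJ
dG = -394.5680 - 97.2026 = -491.7706 kJ (spontaneous)

dG = -491.7706 kJ, spontaneous


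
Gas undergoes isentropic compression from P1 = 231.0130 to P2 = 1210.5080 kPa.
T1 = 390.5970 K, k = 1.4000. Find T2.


(k-1)/k = 0.2857
(P2/P1)^exp = 1.6052
T2 = 390.5970 * 1.6052 = 626.9777 K

626.9777 K


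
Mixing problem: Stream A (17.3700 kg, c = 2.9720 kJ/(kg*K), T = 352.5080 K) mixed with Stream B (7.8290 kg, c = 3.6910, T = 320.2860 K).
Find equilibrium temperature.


num = 27452.9991
den = 80.5205
Tf = 340.9443 K

340.9443 K


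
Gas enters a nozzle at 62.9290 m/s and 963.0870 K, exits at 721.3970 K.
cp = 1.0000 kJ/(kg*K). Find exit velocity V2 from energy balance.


dT = 241.6900 K
2*cp*1000*dT = 483380.0000
V1^2 = 3960.0590
V2 = sqrt(487340.0590) = 698.0975 m/s

698.0975 m/s


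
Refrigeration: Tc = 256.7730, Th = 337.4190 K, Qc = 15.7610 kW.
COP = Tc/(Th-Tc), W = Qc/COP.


COP = 256.7730 / 80.6460 = 3.1840
W = 15.7610 / 3.1840 = 4.9501 kW

COP = 3.1840, W = 4.9501 kW


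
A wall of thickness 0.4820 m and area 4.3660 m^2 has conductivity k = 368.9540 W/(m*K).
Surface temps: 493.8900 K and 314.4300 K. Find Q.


dT = 179.4600 K
Q = 368.9540 * 4.3660 * 179.4600 / 0.4820 = 599758.7320 W

599758.7320 W


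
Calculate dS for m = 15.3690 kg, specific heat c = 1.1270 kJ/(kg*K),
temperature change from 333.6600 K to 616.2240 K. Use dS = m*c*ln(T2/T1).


T2/T1 = 1.8469
ln(T2/T1) = 0.6135
dS = 15.3690 * 1.1270 * 0.6135 = 10.6261 kJ/K

10.6261 kJ/K


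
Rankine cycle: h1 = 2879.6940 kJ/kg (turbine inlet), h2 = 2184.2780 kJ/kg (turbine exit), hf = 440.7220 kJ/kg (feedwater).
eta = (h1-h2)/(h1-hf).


W = 695.4160 kJ/kg
Q_in = 2438.9720 kJ/kg
eta = 0.2851 = 28.5127%

eta = 28.5127%


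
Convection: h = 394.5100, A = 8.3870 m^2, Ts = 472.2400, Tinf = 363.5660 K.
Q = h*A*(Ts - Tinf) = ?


dT = 108.6740 K
Q = 394.5100 * 8.3870 * 108.6740 = 359575.6811 W

359575.6811 W


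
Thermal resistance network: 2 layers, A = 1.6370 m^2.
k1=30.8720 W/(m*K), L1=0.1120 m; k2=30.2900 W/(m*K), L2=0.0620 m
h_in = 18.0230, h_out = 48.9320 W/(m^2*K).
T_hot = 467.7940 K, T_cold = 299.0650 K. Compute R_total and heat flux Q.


R_conv_in = 1/(18.0230*1.6370) = 0.0339
R_1 = 0.1120/(30.8720*1.6370) = 0.0022
R_2 = 0.0620/(30.2900*1.6370) = 0.0013
R_conv_out = 1/(48.9320*1.6370) = 0.0125
R_total = 0.0498 K/W
Q = 168.7290 / 0.0498 = 3385.0870 W

R_total = 0.0498 K/W, Q = 3385.0870 W


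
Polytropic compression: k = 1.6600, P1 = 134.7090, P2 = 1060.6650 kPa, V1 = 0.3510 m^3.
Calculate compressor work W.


(k-1)/k = 0.3976
(P2/P1)^exp = 2.2715
W = 2.5152 * 134.7090 * 0.3510 * (2.2715 - 1) = 151.2116 kJ

151.2116 kJ


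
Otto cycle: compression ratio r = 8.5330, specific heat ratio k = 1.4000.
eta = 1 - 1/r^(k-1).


r^(k-1) = 2.3574
eta = 1 - 1/2.3574 = 0.5758 = 57.5811%

57.5811%


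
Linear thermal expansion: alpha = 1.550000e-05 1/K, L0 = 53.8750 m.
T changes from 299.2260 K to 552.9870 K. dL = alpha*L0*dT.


dT = 253.7610 K
dL = 1.550000e-05 * 53.8750 * 253.7610 = 0.211906 m
L_final = 54.086906 m

dL = 0.211906 m


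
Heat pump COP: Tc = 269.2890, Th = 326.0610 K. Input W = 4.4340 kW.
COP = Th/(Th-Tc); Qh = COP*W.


COP = 326.0610 / 56.7720 = 5.7433
Qh = 5.7433 * 4.4340 = 25.4660 kW

COP = 5.7433, Qh = 25.4660 kW


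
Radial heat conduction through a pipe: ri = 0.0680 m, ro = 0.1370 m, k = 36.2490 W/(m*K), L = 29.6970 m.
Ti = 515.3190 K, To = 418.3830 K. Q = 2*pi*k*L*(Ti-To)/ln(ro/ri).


dT = 96.9360 K
ln(ro/ri) = 0.7005
Q = 2*pi*36.2490*29.6970*96.9360 / 0.7005 = 936013.3344 W

936013.3344 W


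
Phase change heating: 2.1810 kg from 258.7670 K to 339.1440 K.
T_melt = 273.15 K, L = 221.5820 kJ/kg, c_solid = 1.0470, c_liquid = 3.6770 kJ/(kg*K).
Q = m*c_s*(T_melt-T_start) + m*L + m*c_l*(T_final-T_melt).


Q1 (sensible, solid) = 2.1810 * 1.0470 * 14.3830 = 32.8437 kJ
Q2 (latent) = 2.1810 * 221.5820 = 483.2703 kJ
Q3 (sensible, liquid) = 2.1810 * 3.6770 * 65.9940 = 529.2413 kJ
Q_total = 1045.3553 kJ

1045.3553 kJ


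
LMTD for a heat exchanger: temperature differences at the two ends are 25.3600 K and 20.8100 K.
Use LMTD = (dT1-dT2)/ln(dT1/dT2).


dT1/dT2 = 1.2186
ln(dT1/dT2) = 0.1977
LMTD = 4.5500 / 0.1977 = 23.0101 K

23.0101 K


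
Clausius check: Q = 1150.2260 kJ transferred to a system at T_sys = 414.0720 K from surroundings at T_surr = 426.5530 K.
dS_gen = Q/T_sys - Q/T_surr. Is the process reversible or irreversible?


dS_sys = 1150.2260/414.0720 = 2.7778 kJ/K
dS_surr = -1150.2260/426.5530 = -2.6966 kJ/K
dS_gen = 2.7778 - 2.6966 = 0.0813 kJ/K (irreversible)

dS_gen = 0.0813 kJ/K, irreversible


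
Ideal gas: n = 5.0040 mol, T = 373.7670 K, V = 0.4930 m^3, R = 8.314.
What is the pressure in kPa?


P = nRT/V = 5.0040 * 8.314 * 373.7670 / 0.4930
= 15549.9242 / 0.4930 = 31541.4284 Pa = 31.5414 kPa

31.5414 kPa


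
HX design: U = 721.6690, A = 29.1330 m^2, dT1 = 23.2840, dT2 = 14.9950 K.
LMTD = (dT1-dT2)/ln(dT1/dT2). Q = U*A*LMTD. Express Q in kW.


LMTD = 18.8365 K
Q = 721.6690 * 29.1330 * 18.8365 = 396026.0472 W = 396.0260 kW

396.0260 kW


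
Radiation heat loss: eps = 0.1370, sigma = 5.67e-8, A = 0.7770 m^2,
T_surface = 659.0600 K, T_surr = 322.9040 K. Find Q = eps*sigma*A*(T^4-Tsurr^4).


T^4 = 1.8867e+11
Tsurr^4 = 1.0872e+10
Q = 0.1370 * 5.67e-8 * 0.7770 * 1.7780e+11 = 1073.1224 W

1073.1224 W


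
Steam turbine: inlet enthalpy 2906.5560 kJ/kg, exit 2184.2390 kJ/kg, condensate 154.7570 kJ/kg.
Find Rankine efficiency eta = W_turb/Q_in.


W = 722.3170 kJ/kg
Q_in = 2751.7990 kJ/kg
eta = 0.2625 = 26.2489%

eta = 26.2489%


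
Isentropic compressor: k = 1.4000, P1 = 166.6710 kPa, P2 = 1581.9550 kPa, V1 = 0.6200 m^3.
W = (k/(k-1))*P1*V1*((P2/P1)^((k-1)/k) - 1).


(k-1)/k = 0.2857
(P2/P1)^exp = 1.9021
W = 3.5000 * 166.6710 * 0.6200 * (1.9021 - 1) = 326.2758 kJ

326.2758 kJ
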